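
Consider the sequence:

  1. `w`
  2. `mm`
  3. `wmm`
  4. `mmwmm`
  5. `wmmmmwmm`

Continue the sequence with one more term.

mmwmmwmmmmwmm

Each term (from the third on) is the two preceding terms concatenated in order: term 3 = w·mm = wmm.
The next term joins mmwmm and wmmmmwmm.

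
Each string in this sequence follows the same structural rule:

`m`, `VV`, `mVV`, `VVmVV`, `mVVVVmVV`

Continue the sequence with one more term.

VVmVVmVVVVmVV

Each term (from the third on) is the two preceding terms concatenated in order: term 3 = m·VV = mVV.
So term 6 is VVmVV·mVVVVmVV.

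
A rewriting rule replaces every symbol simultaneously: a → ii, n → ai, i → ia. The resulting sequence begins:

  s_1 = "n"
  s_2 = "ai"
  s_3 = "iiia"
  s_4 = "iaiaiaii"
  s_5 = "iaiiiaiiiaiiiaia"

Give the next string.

Rewriting the 16 symbols of iaiiiaiiiaiiiaia one by one yields ia ii ia ia ia ii ia ia ia ii ia ia ia ii ia ii; concatenated:

iaiiiaiaiaiiiaiaiaiiiaiaiaiiiaii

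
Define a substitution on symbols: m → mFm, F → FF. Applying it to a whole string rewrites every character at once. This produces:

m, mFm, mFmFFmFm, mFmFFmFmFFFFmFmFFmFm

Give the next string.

Rewriting the 20 symbols of mFmFFmFmFFFFmFmFFmFm one by one yields mFm FF mFm FF FF mFm FF mFm FF FF FF FF mFm FF mFm FF FF mFm FF mFm; concatenated:

mFmFFmFmFFFFmFmFFmFmFFFFFFFFmFmFFmFmFFFFmFmFFmFm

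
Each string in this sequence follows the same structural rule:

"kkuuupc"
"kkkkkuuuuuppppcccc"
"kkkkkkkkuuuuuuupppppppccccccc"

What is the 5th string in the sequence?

Term n consists of 3n-1 k's, followed by 2n+1 u's, followed by 3n-2 p's, followed by 3n-2 c's (n = 1, 2, …).
For term 5, n = 5, so the run lengths are 14, 11, 13, 13.

kkkkkkkkkkkkkkuuuuuuuuuuupppppppppppppccccccccccccc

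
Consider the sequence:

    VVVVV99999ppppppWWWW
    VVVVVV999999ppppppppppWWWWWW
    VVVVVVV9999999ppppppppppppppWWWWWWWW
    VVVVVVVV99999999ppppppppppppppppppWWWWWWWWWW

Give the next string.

VVVVVVVVV999999999ppppppppppppppppppppppWWWWWWWWWWWW

Each string has the form V^{n+3} 9^{n+3} p^{4n-2} W^{2n}, where the shown terms are n = 2, 3, 4, 5.
For the next term, n = 6, so the run lengths are 9, 9, 22, 12.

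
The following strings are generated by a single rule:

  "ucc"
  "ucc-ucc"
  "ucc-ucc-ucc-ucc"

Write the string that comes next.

ucc-ucc-ucc-ucc-ucc-ucc-ucc-ucc

Every step duplicates the string with '-' between the halves.
One more doubling of ucc-ucc-ucc-ucc gives the answer.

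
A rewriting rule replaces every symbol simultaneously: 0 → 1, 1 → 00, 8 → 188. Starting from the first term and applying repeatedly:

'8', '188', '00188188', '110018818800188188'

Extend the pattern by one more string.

Applying the rule to each of the 18 symbols of 110018818800188188 gives the pieces 00 00 1 1 00 188 188 00 188 188 1 1 00 188 188 00 188 188, which concatenate to the answer.

0000110018818800188188110018818800188188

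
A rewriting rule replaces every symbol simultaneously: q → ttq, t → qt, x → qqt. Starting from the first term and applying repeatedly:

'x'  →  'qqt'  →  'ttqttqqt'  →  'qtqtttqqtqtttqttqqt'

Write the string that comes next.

ttqqtttqqtqtqtttqttqqtttqqtqtqtttqqtqtttqttqqt

φ(qtqtttqqtqtttqttqqt) expands symbol-by-symbol to ttq qt ttq qt qt qt ttq ttq qt ttq qt qt qt ttq qt qt ttq ttq qt; joining the 19 pieces gives the next term.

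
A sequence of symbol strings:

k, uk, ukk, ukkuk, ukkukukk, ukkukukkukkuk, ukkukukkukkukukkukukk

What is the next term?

ukkukukkukkukukkukukkukkukukkukkuk

This is a Fibonacci-style word recurrence s(k) = s(k−1)·s(k−2): e.g. uk·k = ukk.
Continuing: ukkukukkukkukukkukukk · ukkukukkukkuk gives term 8.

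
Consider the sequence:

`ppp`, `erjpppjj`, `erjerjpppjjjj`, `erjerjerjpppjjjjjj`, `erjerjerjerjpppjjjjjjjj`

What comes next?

erjerjerjerjerjpppjjjjjjjjjj

Every step adds erj to the front and jj to the end of the previous string.
One more step from erjerjerjerjpppjjjjjjjj gives the answer.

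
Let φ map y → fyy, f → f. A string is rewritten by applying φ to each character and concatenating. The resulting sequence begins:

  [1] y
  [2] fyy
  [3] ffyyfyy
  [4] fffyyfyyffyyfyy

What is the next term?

Rewriting the 15 symbols of fffyyfyyffyyfyy one by one yields f f f fyy fyy f fyy fyy f f fyy fyy f fyy fyy; concatenated:

ffffyyfyyffyyfyyfffyyfyyffyyfyy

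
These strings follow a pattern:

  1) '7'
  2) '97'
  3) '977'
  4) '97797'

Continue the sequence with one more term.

Each term (from the third on) is the previous term followed by the one before it: term 3 = 97·7 = 977.
The next term joins 97797 and 977.

97797977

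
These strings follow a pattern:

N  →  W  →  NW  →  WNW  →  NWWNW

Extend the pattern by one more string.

WNWNWWNW

This is a Fibonacci-style word recurrence s(k) = s(k−2)·s(k−1): e.g. N·W = NW.
The next term joins WNW and NWWNW.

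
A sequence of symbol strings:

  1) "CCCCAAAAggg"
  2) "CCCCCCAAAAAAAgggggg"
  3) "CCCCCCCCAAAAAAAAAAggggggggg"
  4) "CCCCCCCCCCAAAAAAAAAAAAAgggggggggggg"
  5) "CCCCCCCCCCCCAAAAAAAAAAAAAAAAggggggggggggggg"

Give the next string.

Each string has the form C^{2n+2} A^{3n+1} g^{3n} (n = 1, 2, …).
At n = 6 the blocks have lengths 14, 19, 18.

CCCCCCCCCCCCCCAAAAAAAAAAAAAAAAAAAgggggggggggggggggg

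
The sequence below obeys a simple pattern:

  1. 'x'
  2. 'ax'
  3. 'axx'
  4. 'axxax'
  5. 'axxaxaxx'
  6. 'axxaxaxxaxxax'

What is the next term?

axxaxaxxaxxaxaxxaxaxx

From term 3 onward, concatenate the last term with the second-to-last: ax·x = axx, axx·ax = axxax, …
Continuing: axxaxaxxaxxax · axxaxaxx gives term 7.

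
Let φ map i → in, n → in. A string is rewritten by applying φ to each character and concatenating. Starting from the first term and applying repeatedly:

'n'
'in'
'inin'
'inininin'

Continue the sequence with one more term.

inininininininin

Rewriting each symbol of inininin: i→in, n→in, i→in, n→in, i→in, n→in, i→in, n→in, which concatenates to in in in in in in in in.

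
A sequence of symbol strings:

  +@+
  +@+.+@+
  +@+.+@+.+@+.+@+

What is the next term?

Each string is two copies of the previous one joined by '.'.
So the next term is two copies of +@+.+@+.+@+.+@+ with '.' between the halves.

+@+.+@+.+@+.+@+.+@+.+@+.+@+.+@+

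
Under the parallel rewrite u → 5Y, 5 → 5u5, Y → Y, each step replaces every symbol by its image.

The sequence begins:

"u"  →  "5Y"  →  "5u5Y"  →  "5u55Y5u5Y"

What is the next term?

5u55Y5u55u5Y5u55Y5u5Y

Expanding 5u55Y5u5Y: 5→5u5, u→5Y, 5→5u5, 5→5u5, Y→Y, 5→5u5, u→5Y, 5→5u5, Y→Y. Concatenated: 5u5 5Y 5u5 5u5 Y 5u5 5Y 5u5 Y.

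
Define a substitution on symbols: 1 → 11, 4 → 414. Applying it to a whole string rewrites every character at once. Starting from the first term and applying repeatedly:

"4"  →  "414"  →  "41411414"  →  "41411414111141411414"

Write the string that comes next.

Rewriting the 20 symbols of 41411414111141411414 one by one yields 414 11 414 11 11 414 11 414 11 11 11 11 414 11 414 11 11 414 11 414; concatenated:

414114141111414114141111111141411414111141411414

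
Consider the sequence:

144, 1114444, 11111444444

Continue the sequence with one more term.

Every step adds 11 to the front and 44 to the end of the previous string.
Applying this once more to 11111444444:

111111144444444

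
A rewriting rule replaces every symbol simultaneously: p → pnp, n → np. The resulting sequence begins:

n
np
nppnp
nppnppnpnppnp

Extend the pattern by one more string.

Applying the rule to each of the 13 symbols of nppnppnpnppnp gives the pieces np pnp pnp np pnp pnp np pnp np pnp pnp np pnp, which concatenate to the answer.

nppnppnpnppnppnpnppnpnppnppnpnppnp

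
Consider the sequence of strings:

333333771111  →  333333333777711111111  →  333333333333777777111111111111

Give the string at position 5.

333333333333333333777777777711111111111111111111

Reading off run lengths: 3 runs 6, 9, 12; 7 runs 2, 4, 6; 1 runs 4, 8, 12 — each is linear in n (n = 1, 2, …).
Setting n = 5 gives 18, 10, 20 characters in each block.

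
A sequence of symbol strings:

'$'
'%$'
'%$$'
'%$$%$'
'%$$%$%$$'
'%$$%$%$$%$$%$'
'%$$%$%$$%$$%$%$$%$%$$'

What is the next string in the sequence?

This is a Fibonacci-style word recurrence s(k) = s(k−1)·s(k−2): e.g. %$·$ = %$$.
So term 8 is %$$%$%$$%$$%$%$$%$%$$·%$$%$%$$%$$%$.

%$$%$%$$%$$%$%$$%$%$$%$$%$%$$%$$%$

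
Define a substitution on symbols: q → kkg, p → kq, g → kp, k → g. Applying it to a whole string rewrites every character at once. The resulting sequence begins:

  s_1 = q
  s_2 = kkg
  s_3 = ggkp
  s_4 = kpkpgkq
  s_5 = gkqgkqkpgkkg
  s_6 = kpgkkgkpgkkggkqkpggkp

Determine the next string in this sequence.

Rewriting the 21 symbols of kpgkkgkpgkkggkqkpggkp one by one yields g kq kp g g kp g kq kp g g kp kp g kkg g kq kp kp g kq; concatenated:

gkqkpggkpgkqkpggkpkpgkkggkqkpkpgkq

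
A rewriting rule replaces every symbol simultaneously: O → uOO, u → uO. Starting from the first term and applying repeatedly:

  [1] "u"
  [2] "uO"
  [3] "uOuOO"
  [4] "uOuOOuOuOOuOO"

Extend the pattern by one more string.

uOuOOuOuOOuOOuOuOOuOuOOuOOuOuOOuOO

φ(uOuOOuOuOOuOO) expands symbol-by-symbol to uO uOO uO uOO uOO uO uOO uO uOO uOO uO uOO uOO; joining the 13 pieces gives the next term.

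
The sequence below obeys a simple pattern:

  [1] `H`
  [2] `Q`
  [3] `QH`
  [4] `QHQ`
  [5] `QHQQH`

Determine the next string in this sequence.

QHQQHQHQ

Each term (from the third on) is the previous term followed by the one before it: term 3 = Q·H = QH.
Continuing: QHQQH · QHQ gives term 6.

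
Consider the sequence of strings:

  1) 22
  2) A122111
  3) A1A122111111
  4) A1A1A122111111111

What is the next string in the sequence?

s(k+1) = A1·s(k)·111, so each term gains A1 as a prefix and 111 as a suffix.
Applying this once more to A1A1A122111111111:

A1A1A1A122111111111111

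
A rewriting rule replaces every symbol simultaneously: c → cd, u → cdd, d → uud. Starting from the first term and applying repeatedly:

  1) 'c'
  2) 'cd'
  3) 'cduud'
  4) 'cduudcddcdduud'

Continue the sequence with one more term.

cduudcddcdduudcduuduudcduuduudcddcdduud

Applying the rule to each of the 14 symbols of cduudcddcdduud gives the pieces cd uud cdd cdd uud cd uud uud cd uud uud cdd cdd uud, which concatenate to the answer.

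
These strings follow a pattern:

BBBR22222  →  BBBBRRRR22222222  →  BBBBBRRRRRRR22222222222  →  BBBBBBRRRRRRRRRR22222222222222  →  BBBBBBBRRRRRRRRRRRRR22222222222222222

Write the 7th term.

BBBBBBBBBRRRRRRRRRRRRRRRRRRR22222222222222222222222

Reading off run lengths: B runs 3, 4, 5, 6, 7; R runs 1, 4, 7, 10, 13; 2 runs 5, 8, 11, 14, 17 — each is linear in n (n = 1, 2, …).
At n = 7 the blocks have lengths 9, 19, 23.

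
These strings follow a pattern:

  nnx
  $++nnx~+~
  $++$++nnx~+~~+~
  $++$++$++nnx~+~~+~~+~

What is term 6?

Every step adds $++ to the front and ~+~ to the end of the previous string.
From $++$++$++nnx~+~~+~~+~, 2 further steps: $++$++$++nnx~+~~+~~+~ → $++$++$++$++nnx~+~~+~~+~~+~ → (answer).

$++$++$++$++$++nnx~+~~+~~+~~+~~+~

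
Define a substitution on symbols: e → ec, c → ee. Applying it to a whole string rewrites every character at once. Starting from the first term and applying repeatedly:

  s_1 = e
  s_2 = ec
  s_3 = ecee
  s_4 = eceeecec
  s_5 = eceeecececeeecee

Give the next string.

eceeecececeeeceeeceeecececeeecec

φ(eceeecececeeecee) expands symbol-by-symbol to ec ee ec ec ec ee ec ee ec ee ec ec ec ee ec ec; joining the 16 pieces gives the next term.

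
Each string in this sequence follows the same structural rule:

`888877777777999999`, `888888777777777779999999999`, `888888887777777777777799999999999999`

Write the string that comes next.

Each string has the form 8^{2n} 7^{3n+2} 9^{4n-2}, where the shown terms are n = 2, 3, 4.
At n = 5 the blocks have lengths 10, 17, 18.

888888888877777777777777777999999999999999999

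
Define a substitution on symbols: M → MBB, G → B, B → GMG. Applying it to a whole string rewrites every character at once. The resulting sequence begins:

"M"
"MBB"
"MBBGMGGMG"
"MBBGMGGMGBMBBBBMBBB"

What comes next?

MBBGMGGMGBMBBBBMBBBGMGMBBGMGGMGGMGGMGMBBGMGGMGGMG

Replace each of the 19 characters of MBBGMGGMGBMBBBBMBBB in place — MBB GMG GMG B MBB B B MBB B GMG MBB GMG GMG GMG GMG MBB GMG GMG GMG — and concatenate.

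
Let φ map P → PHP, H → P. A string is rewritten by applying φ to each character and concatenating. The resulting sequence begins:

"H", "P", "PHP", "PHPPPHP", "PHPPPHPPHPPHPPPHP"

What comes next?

Replace each of the 17 characters of PHPPPHPPHPPHPPPHP in place — PHP P PHP PHP PHP P PHP PHP P PHP PHP P PHP PHP PHP P PHP — and concatenate.

PHPPPHPPHPPHPPPHPPHPPPHPPHPPPHPPHPPHPPPHP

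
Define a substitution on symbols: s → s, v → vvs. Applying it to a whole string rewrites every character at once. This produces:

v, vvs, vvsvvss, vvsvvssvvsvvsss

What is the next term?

Rewriting the 15 symbols of vvsvvssvvsvvsss one by one yields vvs vvs s vvs vvs s s vvs vvs s vvs vvs s s s; concatenated:

vvsvvssvvsvvsssvvsvvssvvsvvssss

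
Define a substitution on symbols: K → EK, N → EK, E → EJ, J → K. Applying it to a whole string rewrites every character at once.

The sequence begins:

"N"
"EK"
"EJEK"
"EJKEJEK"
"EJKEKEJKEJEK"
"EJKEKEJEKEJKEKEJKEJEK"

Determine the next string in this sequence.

φ(EJKEKEJEKEJKEKEJKEJEK) expands symbol-by-symbol to EJ K EK EJ EK EJ K EJ EK EJ K EK EJ EK EJ K EK EJ K EJ EK; joining the 21 pieces gives the next term.

EJKEKEJEKEJKEJEKEJKEKEJEKEJKEKEJKEJEK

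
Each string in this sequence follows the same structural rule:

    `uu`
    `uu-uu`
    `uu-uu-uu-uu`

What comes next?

Every step duplicates the string with '-' between the halves.
Doubling uu-uu-uu-uu with '-' between the halves:

uu-uu-uu-uu-uu-uu-uu-uu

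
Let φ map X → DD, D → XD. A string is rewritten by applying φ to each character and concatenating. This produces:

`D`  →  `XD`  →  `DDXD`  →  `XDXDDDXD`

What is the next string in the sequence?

Apply φ to XDXDDDXD symbol by symbol: X→DD, D→XD, X→DD, D→XD, D→XD, D→XD, X→DD, D→XD; joined: DD XD DD XD XD XD DD XD.

DDXDDDXDXDXDDDXD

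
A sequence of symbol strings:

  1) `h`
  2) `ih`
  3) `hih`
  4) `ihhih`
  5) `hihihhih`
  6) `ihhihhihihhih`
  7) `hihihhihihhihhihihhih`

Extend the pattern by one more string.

ihhihhihihhihhihihhihihhihhihihhih

Each term (from the third on) is the two preceding terms concatenated in order: term 3 = h·ih = hih.
So term 8 is ihhihhihihhih·hihihhihihhihhihihhih.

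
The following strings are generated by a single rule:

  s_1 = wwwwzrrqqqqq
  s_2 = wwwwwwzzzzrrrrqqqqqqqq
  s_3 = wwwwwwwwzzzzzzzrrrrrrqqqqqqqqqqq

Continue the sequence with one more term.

wwwwwwwwwwzzzzzzzzzzrrrrrrrrqqqqqqqqqqqqqq

Reading off run lengths: w runs 4, 6, 8; z runs 1, 4, 7; r runs 2, 4, 6; q runs 5, 8, 11 — each is linear in n (n = 1, 2, …).
Setting n = 4 gives 10, 10, 8, 14 characters in each block.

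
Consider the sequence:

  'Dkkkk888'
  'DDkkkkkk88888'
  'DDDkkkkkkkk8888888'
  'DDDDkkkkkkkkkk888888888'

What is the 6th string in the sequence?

The n-th term is n D's then 2n+2 k's then 2n+1 8's (n = 1, 2, …).
At n = 6 the blocks have lengths 6, 14, 13.

DDDDDDkkkkkkkkkkkkkk8888888888888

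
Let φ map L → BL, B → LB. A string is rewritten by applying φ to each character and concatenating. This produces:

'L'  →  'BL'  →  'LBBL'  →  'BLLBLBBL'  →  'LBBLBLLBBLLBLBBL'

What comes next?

Rewriting the 16 symbols of LBBLBLLBBLLBLBBL one by one yields BL LB LB BL LB BL BL LB LB BL BL LB BL LB LB BL; concatenated:

BLLBLBBLLBBLBLLBLBBLBLLBBLLBLBBL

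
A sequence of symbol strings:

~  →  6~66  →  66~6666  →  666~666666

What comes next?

Each term wraps the previous one in 6 on the left and 66 on the right.
One more step from 666~666666 gives the answer.

6666~66666666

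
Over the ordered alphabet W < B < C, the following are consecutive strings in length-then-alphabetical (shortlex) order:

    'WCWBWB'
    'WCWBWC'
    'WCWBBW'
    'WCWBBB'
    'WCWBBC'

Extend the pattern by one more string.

WCWBCW

Find the rightmost character of WCWBBC below C, bump it to the next letter, and reset everything to its right to W.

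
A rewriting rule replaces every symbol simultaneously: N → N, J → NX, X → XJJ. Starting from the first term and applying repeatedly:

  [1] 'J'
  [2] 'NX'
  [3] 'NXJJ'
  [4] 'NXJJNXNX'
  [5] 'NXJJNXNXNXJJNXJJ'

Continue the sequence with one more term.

Rewriting the 16 symbols of NXJJNXNXNXJJNXJJ one by one yields N XJJ NX NX N XJJ N XJJ N XJJ NX NX N XJJ NX NX; concatenated:

NXJJNXNXNXJJNXJJNXJJNXNXNXJJNXNX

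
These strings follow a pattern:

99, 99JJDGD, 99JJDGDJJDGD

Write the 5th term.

Every step adds JJDGD to the end: s(k+1) = s(k)·JJDGD.
From 99JJDGDJJDGD, 2 further steps: 99JJDGDJJDGD → 99JJDGDJJDGDJJDGD → (answer).

99JJDGDJJDGDJJDGDJJDGD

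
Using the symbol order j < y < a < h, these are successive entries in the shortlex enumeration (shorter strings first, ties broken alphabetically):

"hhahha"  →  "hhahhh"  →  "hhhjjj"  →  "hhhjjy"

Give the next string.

hhhjja

The successor of hhhjjy increments the rightmost position that isn't already h and resets every position after it to j.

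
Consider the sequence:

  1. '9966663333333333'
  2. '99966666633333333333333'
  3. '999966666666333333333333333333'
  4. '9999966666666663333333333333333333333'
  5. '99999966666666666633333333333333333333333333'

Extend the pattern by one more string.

999999966666666666666333333333333333333333333333333

Term n consists of n 9's, followed by 2n 6's, followed by 4n+2 3's, where the shown terms are n = 2, 3, 4, 5, 6.
For the next term, n = 7, so the run lengths are 7, 14, 30.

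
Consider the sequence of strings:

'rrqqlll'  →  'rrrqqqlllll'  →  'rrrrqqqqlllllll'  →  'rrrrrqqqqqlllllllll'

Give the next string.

rrrrrrqqqqqqlllllllllll

The n-th term is n r's then n q's then 2n-1 l's, where the shown terms are n = 2, 3, 4, 5.
Setting n = 6 gives 6, 6, 11 characters in each block.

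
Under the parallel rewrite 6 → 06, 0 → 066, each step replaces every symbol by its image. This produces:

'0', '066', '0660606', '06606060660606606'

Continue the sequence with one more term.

Rewriting the 17 symbols of 06606060660606606 one by one yields 066 06 06 066 06 066 06 066 06 06 066 06 066 06 06 066 06; concatenated:

06606060660606606066060606606066060606606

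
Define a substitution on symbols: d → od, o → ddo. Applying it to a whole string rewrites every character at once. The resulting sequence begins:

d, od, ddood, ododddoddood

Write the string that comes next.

Apply φ to ododddoddood symbol by symbol: o→ddo, d→od, o→ddo, d→od, d→od, d→od, o→ddo, d→od, d→od, o→ddo, o→ddo, d→od; joined: ddo od ddo od od od ddo od od ddo ddo od.

ddoodddoodododddoododddoddood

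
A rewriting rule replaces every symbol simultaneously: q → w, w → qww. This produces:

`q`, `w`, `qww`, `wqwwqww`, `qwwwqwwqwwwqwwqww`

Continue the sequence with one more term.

Rewriting the 17 symbols of qwwwqwwqwwwqwwqww one by one yields w qww qww qww w qww qww w qww qww qww w qww qww w qww qww; concatenated:

wqwwqwwqwwwqwwqwwwqwwqwwqwwwqwwqwwwqwwqww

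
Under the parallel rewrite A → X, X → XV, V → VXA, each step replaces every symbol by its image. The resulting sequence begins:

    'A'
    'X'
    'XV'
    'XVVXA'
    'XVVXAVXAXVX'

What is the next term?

Rewriting each symbol of XVVXAVXAXVX: X→XV, V→VXA, V→VXA, X→XV, A→X, V→VXA, X→XV, A→X, X→XV, V→VXA, X→XV, which concatenates to XV VXA VXA XV X VXA XV X XV VXA XV.

XVVXAVXAXVXVXAXVXXVVXAXV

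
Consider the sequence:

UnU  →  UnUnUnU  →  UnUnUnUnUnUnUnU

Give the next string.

UnUnUnUnUnUnUnUnUnUnUnUnUnUnUnU

s(k+1) = s(k)·n·s(k) — each term doubles the last with 'n' between the halves.
So the next term is two copies of UnUnUnUnUnUnUnU with 'n' between the halves.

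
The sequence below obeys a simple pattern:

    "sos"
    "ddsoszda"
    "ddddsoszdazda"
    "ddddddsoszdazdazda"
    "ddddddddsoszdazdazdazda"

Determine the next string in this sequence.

Each term wraps the previous one in dd on the left and zda on the right.
Applying this once more to ddddddddsoszdazdazdazda:

ddddddddddsoszdazdazdazdazda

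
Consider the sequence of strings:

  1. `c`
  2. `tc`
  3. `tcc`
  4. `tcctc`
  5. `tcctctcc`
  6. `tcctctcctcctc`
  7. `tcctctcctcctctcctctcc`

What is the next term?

Each term (from the third on) is the previous term followed by the one before it: term 3 = tc·c = tcc.
Continuing: tcctctcctcctctcctctcc · tcctctcctcctc gives term 8.

tcctctcctcctctcctctcctcctctcctcctc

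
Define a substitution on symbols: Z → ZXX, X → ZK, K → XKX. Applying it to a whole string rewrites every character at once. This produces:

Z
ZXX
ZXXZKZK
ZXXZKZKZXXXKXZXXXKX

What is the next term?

ZXXZKZKZXXXKXZXXXKXZXXZKZKZKXKXZKZXXZKZKZKXKXZK

Applying the rule to each of the 19 symbols of ZXXZKZKZXXXKXZXXXKX gives the pieces ZXX ZK ZK ZXX XKX ZXX XKX ZXX ZK ZK ZK XKX ZK ZXX ZK ZK ZK XKX ZK, which concatenate to the answer.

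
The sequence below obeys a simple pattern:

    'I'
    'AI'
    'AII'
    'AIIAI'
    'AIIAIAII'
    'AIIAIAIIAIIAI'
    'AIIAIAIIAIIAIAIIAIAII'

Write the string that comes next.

AIIAIAIIAIIAIAIIAIAIIAIIAIAIIAIIAI

This is a Fibonacci-style word recurrence s(k) = s(k−1)·s(k−2): e.g. AI·I = AII.
The next term joins AIIAIAIIAIIAIAIIAIAII and AIIAIAIIAIIAI.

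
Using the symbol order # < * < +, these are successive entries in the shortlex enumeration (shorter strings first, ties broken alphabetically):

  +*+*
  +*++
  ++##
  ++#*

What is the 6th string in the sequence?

++*#

Stepping forward 2 times from ++#*: ++#* → ++#+, then the target.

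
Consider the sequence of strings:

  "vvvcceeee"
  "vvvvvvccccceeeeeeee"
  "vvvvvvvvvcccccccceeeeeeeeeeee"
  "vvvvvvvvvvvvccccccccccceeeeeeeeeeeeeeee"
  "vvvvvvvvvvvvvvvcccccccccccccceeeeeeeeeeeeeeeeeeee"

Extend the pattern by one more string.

vvvvvvvvvvvvvvvvvvccccccccccccccccceeeeeeeeeeeeeeeeeeeeeeee

Reading off run lengths: v runs 3, 6, 9, 12, 15; c runs 2, 5, 8, 11, 14; e runs 4, 8, 12, 16, 20 — each is linear in n (n = 1, 2, …).
Setting n = 6 gives 18, 17, 24 characters in each block.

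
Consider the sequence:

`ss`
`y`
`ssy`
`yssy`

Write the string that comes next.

ssyyssy

Each term (from the third on) is the two preceding terms concatenated in order: term 3 = ss·y = ssy.
Continuing: ssy · yssy gives term 5.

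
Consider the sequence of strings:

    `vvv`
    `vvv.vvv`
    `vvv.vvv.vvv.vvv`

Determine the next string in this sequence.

s(k+1) = s(k)·.·s(k) — each term doubles the last with '.' between the halves.
One more doubling of vvv.vvv.vvv.vvv gives the answer.

vvv.vvv.vvv.vvv.vvv.vvv.vvv.vvv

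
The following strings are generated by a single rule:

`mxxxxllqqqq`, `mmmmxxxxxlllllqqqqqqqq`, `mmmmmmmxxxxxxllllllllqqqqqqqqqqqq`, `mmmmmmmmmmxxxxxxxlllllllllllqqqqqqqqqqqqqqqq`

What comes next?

mmmmmmmmmmmmmxxxxxxxxllllllllllllllqqqqqqqqqqqqqqqqqqqq

Reading off run lengths: m runs 1, 4, 7, 10; x runs 4, 5, 6, 7; l runs 2, 5, 8, 11; q runs 4, 8, 12, 16 — each is linear in n (n = 1, 2, …).
At n = 5 the blocks have lengths 13, 8, 14, 20.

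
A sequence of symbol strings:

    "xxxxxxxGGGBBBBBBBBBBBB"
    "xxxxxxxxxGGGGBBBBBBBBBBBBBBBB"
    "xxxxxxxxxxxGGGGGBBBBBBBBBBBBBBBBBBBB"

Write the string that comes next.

xxxxxxxxxxxxxGGGGGGBBBBBBBBBBBBBBBBBBBBBBBB

Reading off run lengths: x runs 7, 9, 11; G runs 3, 4, 5; B runs 12, 16, 20 — each is linear in n, where the shown terms are n = 3, 4, 5.
At n = 6 the blocks have lengths 13, 6, 24.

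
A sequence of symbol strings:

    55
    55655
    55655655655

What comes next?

55655655655655655655655

s(k+1) = s(k)·6·s(k) — each term doubles the last with '6' between the halves.
One more doubling of 55655655655 gives the answer.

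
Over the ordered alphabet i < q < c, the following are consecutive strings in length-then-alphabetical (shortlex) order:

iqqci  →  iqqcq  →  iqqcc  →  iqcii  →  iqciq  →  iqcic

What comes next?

Find the rightmost character of iqcic below c, bump it to the next letter, and reset everything to its right to i.

iqcqi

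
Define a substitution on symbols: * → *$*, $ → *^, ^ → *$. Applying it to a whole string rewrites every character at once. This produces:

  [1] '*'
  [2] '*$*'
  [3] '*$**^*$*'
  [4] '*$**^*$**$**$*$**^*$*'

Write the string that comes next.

φ(*$**^*$**$**$*$**^*$*) expands symbol-by-symbol to *$* *^ *$* *$* *$ *$* *^ *$* *$* *^ *$* *$* *^ *$* *^ *$* *$* *$ *$* *^ *$*; joining the 21 pieces gives the next term.

*$**^*$**$**$*$**^*$**$**^*$**$**^*$**^*$**$**$*$**^*$*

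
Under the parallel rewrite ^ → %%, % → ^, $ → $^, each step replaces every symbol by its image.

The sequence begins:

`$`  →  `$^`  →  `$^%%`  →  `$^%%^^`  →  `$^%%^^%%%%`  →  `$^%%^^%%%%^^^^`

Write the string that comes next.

Rewriting the 14 symbols of $^%%^^%%%%^^^^ one by one yields $^ %% ^ ^ %% %% ^ ^ ^ ^ %% %% %% %%; concatenated:

$^%%^^%%%%^^^^%%%%%%%%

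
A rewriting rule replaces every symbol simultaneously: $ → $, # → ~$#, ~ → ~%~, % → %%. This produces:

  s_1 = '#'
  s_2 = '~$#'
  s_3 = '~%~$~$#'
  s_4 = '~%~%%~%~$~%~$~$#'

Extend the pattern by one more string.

~%~%%~%~%%%%~%~%%~%~$~%~%%~%~$~%~$~$#

Applying the rule to each of the 16 symbols of ~%~%%~%~$~%~$~$# gives the pieces ~%~ %% ~%~ %% %% ~%~ %% ~%~ $ ~%~ %% ~%~ $ ~%~ $ ~$#, which concatenate to the answer.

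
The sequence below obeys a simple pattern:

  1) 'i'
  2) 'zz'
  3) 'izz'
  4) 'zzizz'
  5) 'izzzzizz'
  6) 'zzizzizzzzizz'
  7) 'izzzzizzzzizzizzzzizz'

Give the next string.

From term 3 onward, concatenate the second-to-last term with the last: i·zz = izz, zz·izz = zzizz, …
The next term joins zzizzizzzzizz and izzzzizzzzizzizzzzizz.

zzizzizzzzizzizzzzizzzzizzizzzzizz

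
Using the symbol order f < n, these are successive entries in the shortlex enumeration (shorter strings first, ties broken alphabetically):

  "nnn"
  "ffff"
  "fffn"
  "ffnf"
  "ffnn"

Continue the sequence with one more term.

fnff

Treat ffnn as a base-2 numeral over the given alphabet and add one, carrying through any trailing n's.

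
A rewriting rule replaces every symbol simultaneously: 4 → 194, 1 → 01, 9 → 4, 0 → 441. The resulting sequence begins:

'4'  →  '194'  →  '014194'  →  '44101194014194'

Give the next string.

Replace each of the 14 characters of 44101194014194 in place — 194 194 01 441 01 01 4 194 441 01 194 01 4 194 — and concatenate.

194194014410101419444101194014194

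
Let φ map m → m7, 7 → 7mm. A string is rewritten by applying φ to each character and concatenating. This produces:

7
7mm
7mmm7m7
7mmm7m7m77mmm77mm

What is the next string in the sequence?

Replace each of the 17 characters of 7mmm7m7m77mmm77mm in place — 7mm m7 m7 m7 7mm m7 7mm m7 7mm 7mm m7 m7 m7 7mm 7mm m7 m7 — and concatenate.

7mmm7m7m77mmm77mmm77mm7mmm7m7m77mm7mmm7m7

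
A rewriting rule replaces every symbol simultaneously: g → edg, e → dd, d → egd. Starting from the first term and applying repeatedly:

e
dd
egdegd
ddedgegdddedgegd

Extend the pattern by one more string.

φ(ddedgegdddedgegd) expands symbol-by-symbol to egd egd dd egd edg dd edg egd egd egd dd egd edg dd edg egd; joining the 16 pieces gives the next term.

egdegdddegdedgddedgegdegdegdddegdedgddedgegd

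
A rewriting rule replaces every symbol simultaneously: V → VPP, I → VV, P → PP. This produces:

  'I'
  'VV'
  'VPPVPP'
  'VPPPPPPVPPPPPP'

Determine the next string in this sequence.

Rewriting the 14 symbols of VPPPPPPVPPPPPP one by one yields VPP PP PP PP PP PP PP VPP PP PP PP PP PP PP; concatenated:

VPPPPPPPPPPPPPPVPPPPPPPPPPPPPP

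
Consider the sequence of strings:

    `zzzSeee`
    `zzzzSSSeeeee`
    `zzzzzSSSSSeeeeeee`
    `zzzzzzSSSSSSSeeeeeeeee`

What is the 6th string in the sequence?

zzzzzzzzSSSSSSSSSSSeeeeeeeeeeeee

Each string has the form z^{n+2} S^{2n-1} e^{2n+1} (n = 1, 2, …).
At n = 6 the blocks have lengths 8, 11, 13.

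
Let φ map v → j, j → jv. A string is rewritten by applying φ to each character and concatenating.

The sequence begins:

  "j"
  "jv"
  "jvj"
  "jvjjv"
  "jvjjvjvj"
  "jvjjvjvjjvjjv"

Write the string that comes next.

Applying the rule to each of the 13 symbols of jvjjvjvjjvjjv gives the pieces jv j jv jv j jv j jv jv j jv jv j, which concatenate to the answer.

jvjjvjvjjvjjvjvjjvjvj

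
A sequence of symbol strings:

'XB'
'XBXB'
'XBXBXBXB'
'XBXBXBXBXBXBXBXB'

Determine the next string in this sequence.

s(k+1) = s(k)·s(k) — each term doubles the last.
Doubling XBXBXBXBXBXBXBXB:

XBXBXBXBXBXBXBXBXBXBXBXBXBXBXBXB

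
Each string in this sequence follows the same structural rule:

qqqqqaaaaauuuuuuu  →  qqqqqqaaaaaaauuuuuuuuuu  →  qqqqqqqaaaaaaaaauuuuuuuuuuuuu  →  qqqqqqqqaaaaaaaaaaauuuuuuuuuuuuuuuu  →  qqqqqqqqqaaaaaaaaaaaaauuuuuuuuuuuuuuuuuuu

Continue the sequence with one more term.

Reading off run lengths: q runs 5, 6, 7, 8, 9; a runs 5, 7, 9, 11, 13; u runs 7, 10, 13, 16, 19 — each is linear in n, where the shown terms are n = 3, 4, 5, 6, 7.
For the next term, n = 8, so the run lengths are 10, 15, 22.

qqqqqqqqqqaaaaaaaaaaaaaaauuuuuuuuuuuuuuuuuuuuuu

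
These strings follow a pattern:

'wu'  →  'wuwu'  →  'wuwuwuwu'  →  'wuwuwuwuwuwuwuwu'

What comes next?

wuwuwuwuwuwuwuwuwuwuwuwuwuwuwuwu

Every step duplicates the string.
So the next term is two copies of wuwuwuwuwuwuwuwu.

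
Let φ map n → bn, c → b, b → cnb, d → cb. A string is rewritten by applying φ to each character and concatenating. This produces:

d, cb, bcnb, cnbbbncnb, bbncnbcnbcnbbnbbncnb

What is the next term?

cnbcnbbnbbncnbbbncnbbbncnbcnbbncnbcnbbnbbncnb

Replace each of the 20 characters of bbncnbcnbcnbbnbbncnb in place — cnb cnb bn b bn cnb b bn cnb b bn cnb cnb bn cnb cnb bn b bn cnb — and concatenate.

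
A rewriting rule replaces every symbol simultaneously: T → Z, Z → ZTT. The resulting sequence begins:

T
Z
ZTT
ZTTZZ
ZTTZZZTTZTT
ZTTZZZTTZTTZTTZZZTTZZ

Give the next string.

Rewriting the 21 symbols of ZTTZZZTTZTTZTTZZZTTZZ one by one yields ZTT Z Z ZTT ZTT ZTT Z Z ZTT Z Z ZTT Z Z ZTT ZTT ZTT Z Z ZTT ZTT; concatenated:

ZTTZZZTTZTTZTTZZZTTZZZTTZZZTTZTTZTTZZZTTZTT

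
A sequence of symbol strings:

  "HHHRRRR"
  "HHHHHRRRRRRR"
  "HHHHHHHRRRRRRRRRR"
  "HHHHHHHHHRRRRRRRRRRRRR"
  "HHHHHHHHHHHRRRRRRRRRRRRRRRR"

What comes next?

Reading off run lengths: H runs 3, 5, 7, 9, 11; R runs 4, 7, 10, 13, 16 — each is linear in n (n = 1, 2, …).
For the next term, n = 6, so the run lengths are 13, 19.

HHHHHHHHHHHHHRRRRRRRRRRRRRRRRRRR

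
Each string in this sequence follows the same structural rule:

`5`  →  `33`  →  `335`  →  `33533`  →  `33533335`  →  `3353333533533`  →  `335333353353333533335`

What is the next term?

3353333533533335333353353333533533

Each term (from the third on) is the previous term followed by the one before it: term 3 = 33·5 = 335.
Continuing: 335333353353333533335 · 3353333533533 gives term 8.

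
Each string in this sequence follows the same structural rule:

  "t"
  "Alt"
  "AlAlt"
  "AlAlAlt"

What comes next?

Every step adds Al at the front: s(k+1) = Al·s(k).
So the next term is Al·AlAlAlt.

AlAlAlAlt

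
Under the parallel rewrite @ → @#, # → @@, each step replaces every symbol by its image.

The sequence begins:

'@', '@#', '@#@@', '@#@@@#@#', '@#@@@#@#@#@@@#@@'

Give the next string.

Applying the rule to each of the 16 symbols of @#@@@#@#@#@@@#@@ gives the pieces @# @@ @# @# @# @@ @# @@ @# @@ @# @# @# @@ @# @#, which concatenate to the answer.

@#@@@#@#@#@@@#@@@#@@@#@#@#@@@#@#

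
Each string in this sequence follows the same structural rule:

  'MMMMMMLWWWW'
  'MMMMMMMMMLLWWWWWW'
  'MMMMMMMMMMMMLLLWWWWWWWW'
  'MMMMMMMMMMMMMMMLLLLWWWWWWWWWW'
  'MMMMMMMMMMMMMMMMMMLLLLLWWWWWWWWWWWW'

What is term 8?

MMMMMMMMMMMMMMMMMMMMMMMMMMMLLLLLLLLWWWWWWWWWWWWWWWWWW

The n-th term is 3n M's then n-1 L's then 2n W's, where the shown terms are n = 2, 3, 4, 5, 6.
Setting n = 9 gives 27, 8, 18 characters in each block.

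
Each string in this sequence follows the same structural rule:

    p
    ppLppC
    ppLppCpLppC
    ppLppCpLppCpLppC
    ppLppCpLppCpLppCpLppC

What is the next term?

Every step adds pLppC to the end: s(k+1) = s(k)·pLppC.
One more step from ppLppCpLppCpLppCpLppC gives the answer.

ppLppCpLppCpLppCpLppCpLppC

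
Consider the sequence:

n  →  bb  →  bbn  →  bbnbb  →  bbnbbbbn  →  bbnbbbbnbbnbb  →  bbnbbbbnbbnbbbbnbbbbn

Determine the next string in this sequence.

From term 3 onward, concatenate the last term with the second-to-last: bb·n = bbn, bbn·bb = bbnbb, …
Continuing: bbnbbbbnbbnbbbbnbbbbn · bbnbbbbnbbnbb gives term 8.

bbnbbbbnbbnbbbbnbbbbnbbnbbbbnbbnbb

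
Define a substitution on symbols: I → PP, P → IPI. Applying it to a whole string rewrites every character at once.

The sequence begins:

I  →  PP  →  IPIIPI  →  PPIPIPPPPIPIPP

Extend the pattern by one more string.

IPIIPIPPIPIPPIPIIPIIPIIPIPPIPIPPIPIIPI

Replace each of the 14 characters of PPIPIPPPPIPIPP in place — IPI IPI PP IPI PP IPI IPI IPI IPI PP IPI PP IPI IPI — and concatenate.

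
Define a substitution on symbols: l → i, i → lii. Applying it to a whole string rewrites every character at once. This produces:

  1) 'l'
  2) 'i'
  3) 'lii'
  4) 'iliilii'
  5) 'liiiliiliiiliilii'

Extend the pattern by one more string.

iliiliiliiiliiliiiliiliiliiiliiliiiliilii

Applying the rule to each of the 17 symbols of liiiliiliiiliilii gives the pieces i lii lii lii i lii lii i lii lii lii i lii lii i lii lii, which concatenate to the answer.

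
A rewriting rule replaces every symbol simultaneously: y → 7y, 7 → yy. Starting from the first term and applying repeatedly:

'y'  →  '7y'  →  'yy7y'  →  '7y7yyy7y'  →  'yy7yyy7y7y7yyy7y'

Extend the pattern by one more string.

7y7yyy7y7y7yyy7yyy7yyy7y7y7yyy7y

Replace each of the 16 characters of yy7yyy7y7y7yyy7y in place — 7y 7y yy 7y 7y 7y yy 7y yy 7y yy 7y 7y 7y yy 7y — and concatenate.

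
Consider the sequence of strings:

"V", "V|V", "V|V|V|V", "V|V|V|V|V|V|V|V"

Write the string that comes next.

V|V|V|V|V|V|V|V|V|V|V|V|V|V|V|V

Every step duplicates the string with '|' between the halves.
One more doubling of V|V|V|V|V|V|V|V gives the answer.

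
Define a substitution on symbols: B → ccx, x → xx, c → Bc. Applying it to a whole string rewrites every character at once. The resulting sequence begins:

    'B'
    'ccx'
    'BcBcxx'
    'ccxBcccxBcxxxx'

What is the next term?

Applying the rule to each of the 14 symbols of ccxBcccxBcxxxx gives the pieces Bc Bc xx ccx Bc Bc Bc xx ccx Bc xx xx xx xx, which concatenate to the answer.

BcBcxxccxBcBcBcxxccxBcxxxxxxxx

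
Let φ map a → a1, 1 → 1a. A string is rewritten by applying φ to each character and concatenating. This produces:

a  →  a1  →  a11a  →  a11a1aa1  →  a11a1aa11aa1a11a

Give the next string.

a11a1aa11aa1a11a1aa1a11aa11a1aa1

φ(a11a1aa11aa1a11a) expands symbol-by-symbol to a1 1a 1a a1 1a a1 a1 1a 1a a1 a1 1a a1 1a 1a a1; joining the 16 pieces gives the next term.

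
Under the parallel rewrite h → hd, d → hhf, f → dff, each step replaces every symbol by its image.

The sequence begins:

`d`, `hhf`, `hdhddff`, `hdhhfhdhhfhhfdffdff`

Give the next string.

Rewriting the 19 symbols of hdhhfhdhhfhhfdffdff one by one yields hd hhf hd hd dff hd hhf hd hd dff hd hd dff hhf dff dff hhf dff dff; concatenated:

hdhhfhdhddffhdhhfhdhddffhdhddffhhfdffdffhhfdffdff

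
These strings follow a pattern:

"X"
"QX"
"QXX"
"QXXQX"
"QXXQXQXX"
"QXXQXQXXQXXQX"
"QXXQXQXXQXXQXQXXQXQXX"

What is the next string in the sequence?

QXXQXQXXQXXQXQXXQXQXXQXXQXQXXQXXQX

This is a Fibonacci-style word recurrence s(k) = s(k−1)·s(k−2): e.g. QX·X = QXX.
Continuing: QXXQXQXXQXXQXQXXQXQXX · QXXQXQXXQXXQX gives term 8.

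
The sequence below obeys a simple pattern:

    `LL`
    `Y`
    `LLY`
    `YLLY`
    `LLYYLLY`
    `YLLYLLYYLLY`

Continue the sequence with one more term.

LLYYLLYYLLYLLYYLLY

Each term (from the third on) is the two preceding terms concatenated in order: term 3 = LL·Y = LLY.
So term 7 is LLYYLLY·YLLYLLYYLLY.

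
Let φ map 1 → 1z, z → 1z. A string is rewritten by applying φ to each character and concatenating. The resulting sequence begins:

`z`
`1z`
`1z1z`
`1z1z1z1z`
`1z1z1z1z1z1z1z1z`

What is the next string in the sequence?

Replace each of the 16 characters of 1z1z1z1z1z1z1z1z in place — 1z 1z 1z 1z 1z 1z 1z 1z 1z 1z 1z 1z 1z 1z 1z 1z — and concatenate.

1z1z1z1z1z1z1z1z1z1z1z1z1z1z1z1z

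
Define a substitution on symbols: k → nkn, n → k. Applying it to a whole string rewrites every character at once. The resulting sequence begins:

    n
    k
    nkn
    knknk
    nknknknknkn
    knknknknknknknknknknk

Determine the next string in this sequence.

φ(knknknknknknknknknknk) expands symbol-by-symbol to nkn k nkn k nkn k nkn k nkn k nkn k nkn k nkn k nkn k nkn k nkn; joining the 21 pieces gives the next term.

nknknknknknknknknknknknknknknknknknknknknkn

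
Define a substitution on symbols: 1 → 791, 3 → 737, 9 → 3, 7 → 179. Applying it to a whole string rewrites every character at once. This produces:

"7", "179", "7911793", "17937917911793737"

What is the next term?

Rewriting the 17 symbols of 17937917911793737 one by one yields 791 179 3 737 179 3 791 179 3 791 791 179 3 737 179 737 179; concatenated:

7911793737179379117937917911793737179737179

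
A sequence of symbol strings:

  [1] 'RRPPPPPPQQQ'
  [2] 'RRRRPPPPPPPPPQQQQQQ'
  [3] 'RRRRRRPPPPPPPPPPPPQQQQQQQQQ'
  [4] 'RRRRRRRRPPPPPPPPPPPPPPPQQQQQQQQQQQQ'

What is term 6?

Each string has the form R^{2n} P^{3n+3} Q^{3n} (n = 1, 2, …).
For term 6, n = 6, so the run lengths are 12, 21, 18.

RRRRRRRRRRRRPPPPPPPPPPPPPPPPPPPPPQQQQQQQQQQQQQQQQQQ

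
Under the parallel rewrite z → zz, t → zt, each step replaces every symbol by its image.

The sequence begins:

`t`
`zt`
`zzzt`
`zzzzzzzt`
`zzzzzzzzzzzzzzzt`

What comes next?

Replace each of the 16 characters of zzzzzzzzzzzzzzzt in place — zz zz zz zz zz zz zz zz zz zz zz zz zz zz zz zt — and concatenate.

zzzzzzzzzzzzzzzzzzzzzzzzzzzzzzzt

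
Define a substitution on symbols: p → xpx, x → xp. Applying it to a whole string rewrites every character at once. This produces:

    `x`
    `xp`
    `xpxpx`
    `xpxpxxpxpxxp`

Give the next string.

Apply φ to xpxpxxpxpxxp symbol by symbol: x→xp, p→xpx, x→xp, p→xpx, x→xp, x→xp, p→xpx, x→xp, p→xpx, x→xp, x→xp, p→xpx; joined: xp xpx xp xpx xp xp xpx xp xpx xp xp xpx.

xpxpxxpxpxxpxpxpxxpxpxxpxpxpx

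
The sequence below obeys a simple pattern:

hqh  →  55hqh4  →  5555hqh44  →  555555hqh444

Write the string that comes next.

Each term wraps the previous one in 55 on the left and 4 on the right.
So the next term is 55·555555hqh444·4.

55555555hqh4444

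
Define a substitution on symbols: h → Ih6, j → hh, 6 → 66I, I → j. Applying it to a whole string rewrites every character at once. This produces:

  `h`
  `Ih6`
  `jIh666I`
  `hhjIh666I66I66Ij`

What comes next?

φ(hhjIh666I66I66Ij) expands symbol-by-symbol to Ih6 Ih6 hh j Ih6 66I 66I 66I j 66I 66I j 66I 66I j hh; joining the 16 pieces gives the next term.

Ih6Ih6hhjIh666I66I66Ij66I66Ij66I66Ijhh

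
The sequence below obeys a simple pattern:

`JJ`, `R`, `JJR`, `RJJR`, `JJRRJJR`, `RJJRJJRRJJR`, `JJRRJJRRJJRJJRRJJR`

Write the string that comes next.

From term 3 onward, concatenate the second-to-last term with the last: JJ·R = JJR, R·JJR = RJJR, …
So term 8 is RJJRJJRRJJR·JJRRJJRRJJRJJRRJJR.

RJJRJJRRJJRJJRRJJRRJJRJJRRJJR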